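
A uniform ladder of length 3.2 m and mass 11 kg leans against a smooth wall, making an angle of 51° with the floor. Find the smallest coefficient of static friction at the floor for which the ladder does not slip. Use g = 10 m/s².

μ_min ≈ 0.405

Choose the foot of the ladder as the axis so the floor normal and friction both act there and drop out.
Ladder weight 11×10 = 110 N acts at 1.6 m along the ladder; its horizontal arm is 1.6·cos51° = 1.007 m → τ = 110.8 N·m clockwise.
Wall normal N acts horizontally at the top; its moment arm is the height L sinθ = 3.2·sin51° = 2.487 m, counterclockwise.
Στ = 0 ⇒ N × 2.487 = 110.8 ⇒ N = 44.55 N.
ΣFx = 0 ⇒ f = N_wall = 44.55 N. ΣFy = 0 ⇒ N_floor = 110 N.
μ_min = f / N_floor = 44.55 / 110 = 0.405.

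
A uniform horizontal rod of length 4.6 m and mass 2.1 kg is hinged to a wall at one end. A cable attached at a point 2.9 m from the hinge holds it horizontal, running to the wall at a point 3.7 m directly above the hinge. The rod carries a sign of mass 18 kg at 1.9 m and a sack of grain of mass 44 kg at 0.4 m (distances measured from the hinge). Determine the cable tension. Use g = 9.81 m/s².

Choose the hinge as the axis so the unknown hinge reaction has zero arm there.
Beam weight: 2.1 × 9.81 = 20.6 N down at 2.3 m → arm 2.3 m, τ = 20.6 × 2.3 = 47.38 N·m clockwise.
Sign: 18 × 9.81 = 176.6 N down at 1.9 m → arm 1.9 m, τ = 176.6 × 1.9 = 335.5 N·m clockwise.
Sack of grain: 44 × 9.81 = 431.6 N down at 0.4 m → arm 0.4 m, τ = 431.6 × 0.4 = 172.6 N·m clockwise.
Total clockwise load moment = 555.5 N·m.
The cable tension T acts at 2.9 m; only its component perpendicular to the rod, T sinθ, produces torque. sinθ = h/√(h²+d²) = 3.7/√(3.7²+2.9²) = 0.7871.
Στ = 0 ⇒ T × 2.9 × 0.7871 = 555.5 ⇒ T = 555.5 / 2.283 = 243 N.

T ≈ 243 N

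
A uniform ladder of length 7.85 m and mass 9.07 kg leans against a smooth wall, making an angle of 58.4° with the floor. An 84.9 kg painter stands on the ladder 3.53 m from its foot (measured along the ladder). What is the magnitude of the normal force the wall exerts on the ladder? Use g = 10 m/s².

Choose the foot of the ladder as the axis so the floor normal and friction both act there and drop out.
Ladder weight 9.07×10 = 90.7 N acts at 3.925 m along the ladder; its horizontal arm is 3.925·cos58.4° = 2.057 m → τ = 186.6 N·m clockwise.
Painter: 84.9×10 = 849 N at 3.53 m → arm 1.85 m → τ = 1571 N·m clockwise.
Wall normal N acts horizontally at the top; its moment arm is the height L sinθ = 7.85·sin58.4° = 6.686 m, counterclockwise.
Στ = 0 ⇒ N × 6.686 = 1758 ⇒ N = 263 N.

N_wall ≈ 263 N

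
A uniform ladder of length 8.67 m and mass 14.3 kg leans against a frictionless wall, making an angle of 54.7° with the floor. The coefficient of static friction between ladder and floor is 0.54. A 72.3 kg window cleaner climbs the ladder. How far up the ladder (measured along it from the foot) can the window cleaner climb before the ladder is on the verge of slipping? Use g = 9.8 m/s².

Choose the foot of the ladder as the axis so the floor normal and friction both act there and drop out.
Ladder weight 14.3×9.8 = 140.1 N acts at 4.335 m along the ladder; its horizontal arm is 4.335·cos54.7° = 2.505 m → τ = 351 N·m clockwise.
Window cleaner weight 72.3×9.8 = 708.5 N at distance d → arm d·cos54.7° → τ = 708.5·d·0.5779 clockwise.
Wall normal N at the top has arm L sinθ = 7.076 m counterclockwise, so Στ = 0 gives N·7.076 = 351 + 409.4·d.
ΣFy = 0 ⇒ N_floor = 848.6 N, so the maximum friction is μ_s·N_floor = 0.54×848.6 = 458.2 N. ΣFx = 0 ⇒ N_wall = f, so at the slipping point N = 458.2 N.
Substituting: 458.2×7.076 = 351 + 409.4·d ⇒ d = (3242 − 351) / 409.4 = 7.06 m.

d ≈ 7.06 m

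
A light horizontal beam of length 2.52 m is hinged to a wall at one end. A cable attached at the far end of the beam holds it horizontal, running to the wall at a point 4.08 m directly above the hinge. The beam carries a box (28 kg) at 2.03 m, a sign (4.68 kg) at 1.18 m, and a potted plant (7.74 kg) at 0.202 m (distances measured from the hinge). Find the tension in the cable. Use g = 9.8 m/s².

T ≈ 292 N

Sum moments about the hinge (the unknown hinge reaction has zero arm there).
Box: 28 × 9.8 = 274.4 N down at 2.03 m → arm 2.03 m, τ = 274.4 × 2.03 = 557 N·m clockwise.
Sign: 4.68 × 9.8 = 45.86 N down at 1.18 m → arm 1.18 m, τ = 45.86 × 1.18 = 54.11 N·m clockwise.
Potted plant: 7.74 × 9.8 = 75.85 N down at 0.202 m → arm 0.202 m, τ = 75.85 × 0.202 = 15.32 N·m clockwise.
Total clockwise load moment = 626.4 N·m.
The cable tension T acts at 2.52 m; only its component perpendicular to the beam, T sinθ, produces torque. sinθ = h/√(h²+d²) = 4.08/√(4.08²+2.52²) = 0.8508.
Balancing moments: T × 2.52 × 0.8508 = 626.4, giving T = 626.4 / 2.144 = 292 N.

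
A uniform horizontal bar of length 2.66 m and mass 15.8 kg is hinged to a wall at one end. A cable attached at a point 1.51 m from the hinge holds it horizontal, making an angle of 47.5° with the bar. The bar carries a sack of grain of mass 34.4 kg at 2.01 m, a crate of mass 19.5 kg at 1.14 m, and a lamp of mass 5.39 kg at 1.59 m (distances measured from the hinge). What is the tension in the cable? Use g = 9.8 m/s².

T ≈ 1060 N

About the hinge:
Beam weight: 15.8 × 9.8 = 154.8 N down at 1.33 m → arm 1.33 m, τ = 154.8 × 1.33 = 205.9 N·m clockwise.
Sack of grain: 34.4 × 9.8 = 337.1 N down at 2.01 m → arm 2.01 m, τ = 337.1 × 2.01 = 677.6 N·m clockwise.
Crate: 19.5 × 9.8 = 191.1 N down at 1.14 m → arm 1.14 m, τ = 191.1 × 1.14 = 217.9 N·m clockwise.
Lamp: 5.39 × 9.8 = 52.82 N down at 1.59 m → arm 1.59 m, τ = 52.82 × 1.59 = 83.98 N·m clockwise.
Total clockwise load moment = 1185 N·m.
The cable tension T acts at 1.51 m; only its component perpendicular to the bar, T sinθ, produces torque. sin 47.5° = 0.7373.
For rotational equilibrium, T × 1.51 × 0.7373 = 1185, so T = 1185 / 1.113 = 1060 N.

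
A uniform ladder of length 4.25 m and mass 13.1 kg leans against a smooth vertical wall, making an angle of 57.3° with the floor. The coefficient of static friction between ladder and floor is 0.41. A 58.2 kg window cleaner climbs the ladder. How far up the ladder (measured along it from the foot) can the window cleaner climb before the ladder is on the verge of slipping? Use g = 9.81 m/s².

d ≈ 2.85 m

Take moments about the foot of the ladder.
Ladder weight 13.1×9.81 = 128.5 N acts at 2.125 m along the ladder; its horizontal arm is 2.125·cos57.3° = 1.148 m → τ = 147.5 N·m clockwise.
Window cleaner weight 58.2×9.81 = 570.9 N at distance d → arm d·cos57.3° → τ = 570.9·d·0.5402 clockwise.
Wall normal N at the top has arm L sinθ = 3.576 m counterclockwise, so Στ = 0 gives N·3.576 = 147.5 + 308.4·d.
ΣFy = 0 ⇒ N_floor = 699.4 N, so the maximum friction is μ_s·N_floor = 0.41×699.4 = 286.8 N. ΣFx = 0 ⇒ N_wall = f, so at the slipping point N = 286.8 N.
Substituting: 286.8×3.576 = 147.5 + 308.4·d ⇒ d = (1026 − 147.5) / 308.4 = 2.85 m.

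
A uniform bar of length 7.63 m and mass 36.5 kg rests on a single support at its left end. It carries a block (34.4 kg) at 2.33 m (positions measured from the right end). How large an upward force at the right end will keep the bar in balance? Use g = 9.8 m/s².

F ≈ 413 N

Sum moments about the left end (the unknown pivot reaction has zero arm there).
Beam weight: 36.5 × 9.8 = 357.7 N down at 3.815 m → arm 3.815 m, τ = 357.7 × 3.815 = 1365 N·m clockwise.
Block: 34.4 × 9.8 = 337.1 N down at 2.33 m → arm 5.3 m, τ = 337.1 × 5.3 = 1787 N·m clockwise.
Net moment of the loads = 3152 N·m clockwise.
The upward force F acts at the right end, arm 7.63 m, giving F × 7.63 counterclockwise.
Balancing moments: F × 7.63 = 3152, giving F = 3152 / 7.63 = 413 N.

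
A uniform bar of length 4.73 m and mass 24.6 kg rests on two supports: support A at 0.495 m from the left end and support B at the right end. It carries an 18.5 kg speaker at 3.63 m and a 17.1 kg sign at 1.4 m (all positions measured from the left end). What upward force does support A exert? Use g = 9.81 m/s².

Taking torques about support B:
Beam weight: 24.6 × 9.81 = 241.3 N down at 2.365 m → arm 2.365 m, τ = 241.3 × 2.365 = 570.7 N·m counterclockwise.
Speaker: 18.5 × 9.81 = 181.5 N down at 3.63 m → arm 1.1 m, τ = 181.5 × 1.1 = 199.7 N·m counterclockwise.
Sign: 17.1 × 9.81 = 167.8 N down at 1.4 m → arm 3.33 m, τ = 167.8 × 3.33 = 558.8 N·m counterclockwise.
Net load moment about support B = 1329 N·m counterclockwise.
Reaction R at support A is upward at 0.495 m, arm 4.235 m → moment R × 4.235 clockwise.
Στ = 0 ⇒ R × 4.235 = 1329 ⇒ R = 314 N.

R_A ≈ 314 N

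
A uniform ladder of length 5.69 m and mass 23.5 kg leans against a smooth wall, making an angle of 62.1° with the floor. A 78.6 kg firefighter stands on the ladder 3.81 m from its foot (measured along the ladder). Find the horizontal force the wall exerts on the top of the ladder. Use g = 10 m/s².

Taking torques about the foot of the ladder:
Ladder weight 23.5×10 = 235 N acts at 2.845 m along the ladder; its horizontal arm is 2.845·cos62.1° = 1.331 m → τ = 312.8 N·m clockwise.
Firefighter: 78.6×10 = 786 N at 3.81 m → arm 1.783 m → τ = 1401 N·m clockwise.
Wall normal N acts horizontally at the top; its moment arm is the height L sinθ = 5.69·sin62.1° = 5.029 m, counterclockwise.
Balancing moments: N × 5.029 = 1714, giving N = 341 N.

N_wall ≈ 341 N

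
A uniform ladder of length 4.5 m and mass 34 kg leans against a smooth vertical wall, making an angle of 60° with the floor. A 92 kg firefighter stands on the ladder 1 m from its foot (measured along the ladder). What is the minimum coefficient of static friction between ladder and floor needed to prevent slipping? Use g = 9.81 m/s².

μ_min ≈ 0.172

Sum moments about the foot of the ladder (the floor normal and friction both act there and drop out).
Ladder weight 34×9.81 = 333.5 N acts at 2.25 m along the ladder; its horizontal arm is 2.25·cos60° = 1.125 m → τ = 375.2 N·m clockwise.
Firefighter: 92×9.81 = 902.5 N at 1 m → arm 0.5 m → τ = 451.2 N·m clockwise.
Wall normal N acts horizontally at the top; its moment arm is the height L sinθ = 4.5·sin60° = 3.897 m, counterclockwise.
For rotational equilibrium, N × 3.897 = 826.4, so N = 212.1 N.
ΣFx = 0 ⇒ f = N_wall = 212.1 N. ΣFy = 0 ⇒ N_floor = 1236 N.
μ_min = f / N_floor = 212.1 / 1236 = 0.172.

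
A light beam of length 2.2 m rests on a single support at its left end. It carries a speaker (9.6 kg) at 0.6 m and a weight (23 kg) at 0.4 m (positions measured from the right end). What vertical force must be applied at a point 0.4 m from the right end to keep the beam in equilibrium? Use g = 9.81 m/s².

F ≈ 309 N

About the left end:
Speaker: 9.6 × 9.81 = 94.18 N down at 0.6 m → arm 1.6 m, τ = 94.18 × 1.6 = 150.7 N·m clockwise.
Weight: 23 × 9.81 = 225.6 N down at 0.4 m → arm 1.8 m, τ = 225.6 × 1.8 = 406.1 N·m clockwise.
Net moment of the loads = 556.8 N·m clockwise.
The upward force F acts at a point 0.4 m from the right end, arm 1.8 m, giving F × 1.8 counterclockwise.
Setting net torque to zero: F × 1.8 = 556.8 → F = 556.8 / 1.8 = 309 N.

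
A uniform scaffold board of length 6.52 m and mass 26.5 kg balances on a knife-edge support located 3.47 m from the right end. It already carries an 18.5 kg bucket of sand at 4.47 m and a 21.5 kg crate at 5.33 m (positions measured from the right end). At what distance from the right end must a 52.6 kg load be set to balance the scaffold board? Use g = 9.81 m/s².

x ≈ 2.46 m from the right end

Sum moments about the knife-edge support (at 3.47 m from the right end) (the support reaction has zero arm there).
Beam weight: 26.5 × 9.81 = 260 N down at 3.26 m → arm 0.21 m, τ = 260 × 0.21 = 54.6 N·m clockwise.
Bucket of sand: 18.5 × 9.81 = 181.5 N down at 4.47 m → arm 1 m, τ = 181.5 × 1 = 181.5 N·m counterclockwise.
Crate: 21.5 × 9.81 = 210.9 N down at 5.33 m → arm 1.86 m, τ = 210.9 × 1.86 = 392.3 N·m counterclockwise.
Net moment of existing loads = 519.2 N·m counterclockwise.
The load weighs 52.6 × 9.81 = 516 N and must supply an equal clockwise moment, so its lever arm about the knife-edge support is 519.2 / 516 = 1.01 m.
That puts it at 3.47 − 1.01 = 2.46 m from the right end.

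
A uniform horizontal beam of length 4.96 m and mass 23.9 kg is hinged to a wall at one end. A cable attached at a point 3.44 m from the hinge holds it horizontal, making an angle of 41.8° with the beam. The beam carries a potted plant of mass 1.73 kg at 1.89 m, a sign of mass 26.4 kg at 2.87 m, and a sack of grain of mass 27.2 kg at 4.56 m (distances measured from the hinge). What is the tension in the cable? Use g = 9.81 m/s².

Sum moments about the hinge (the unknown hinge reaction has zero arm there).
Beam weight: 23.9 × 9.81 = 234.5 N down at 2.48 m → arm 2.48 m, τ = 234.5 × 2.48 = 581.6 N·m clockwise.
Potted plant: 1.73 × 9.81 = 16.97 N down at 1.89 m → arm 1.89 m, τ = 16.97 × 1.89 = 32.07 N·m clockwise.
Sign: 26.4 × 9.81 = 259 N down at 2.87 m → arm 2.87 m, τ = 259 × 2.87 = 743.3 N·m clockwise.
Sack of grain: 27.2 × 9.81 = 266.8 N down at 4.56 m → arm 4.56 m, τ = 266.8 × 4.56 = 1217 N·m clockwise.
Total clockwise load moment = 2574 N·m.
The cable tension T acts at 3.44 m; only its component perpendicular to the beam, T sinθ, produces torque. sin 41.8° = 0.6665.
For rotational equilibrium, T × 3.44 × 0.6665 = 2574, so T = 2574 / 2.293 = 1120 N.

T ≈ 1120 N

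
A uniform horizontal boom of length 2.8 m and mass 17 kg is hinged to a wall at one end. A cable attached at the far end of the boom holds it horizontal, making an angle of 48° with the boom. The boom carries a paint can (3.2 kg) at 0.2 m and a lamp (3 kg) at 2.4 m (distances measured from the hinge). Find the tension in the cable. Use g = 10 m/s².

Take moments about the hinge.
Beam weight: 17 × 10 = 170 N down at 1.4 m → arm 1.4 m, τ = 170 × 1.4 = 238 N·m clockwise.
Paint can: 3.2 × 10 = 32 N down at 0.2 m → arm 0.2 m, τ = 32 × 0.2 = 6.4 N·m clockwise.
Lamp: 3 × 10 = 30 N down at 2.4 m → arm 2.4 m, τ = 30 × 2.4 = 72 N·m clockwise.
Total clockwise load moment = 316.4 N·m.
The cable tension T acts at 2.8 m; only its component perpendicular to the boom, T sinθ, produces torque. sin 48° = 0.7431.
Balancing moments: T × 2.8 × 0.7431 = 316.4, giving T = 316.4 / 2.081 = 152 N.

T ≈ 152 N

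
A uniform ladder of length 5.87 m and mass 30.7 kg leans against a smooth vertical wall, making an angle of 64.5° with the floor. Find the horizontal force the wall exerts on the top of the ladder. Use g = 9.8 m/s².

N_wall ≈ 71.8 N

Taking torques about the foot of the ladder:
Ladder weight 30.7×9.8 = 300.9 N acts at 2.935 m along the ladder; its horizontal arm is 2.935·cos64.5° = 1.264 m → τ = 380.3 N·m clockwise.
Wall normal N acts horizontally at the top; its moment arm is the height L sinθ = 5.87·sin64.5° = 5.298 m, counterclockwise.
Setting net torque to zero: N × 5.298 = 380.3 → N = 71.8 N.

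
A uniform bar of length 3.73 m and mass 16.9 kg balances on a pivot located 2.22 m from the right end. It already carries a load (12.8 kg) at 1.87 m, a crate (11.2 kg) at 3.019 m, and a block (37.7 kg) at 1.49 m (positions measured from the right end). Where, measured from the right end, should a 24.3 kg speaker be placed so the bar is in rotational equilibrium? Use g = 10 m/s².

Choose the pivot (at 2.22 m from the right end) as the axis so the support reaction has zero arm there.
Beam weight: 16.9 × 10 = 169 N down at 1.865 m → arm 0.355 m, τ = 169 × 0.355 = 59.99 N·m clockwise.
Load: 12.8 × 10 = 128 N down at 1.87 m → arm 0.35 m, τ = 128 × 0.35 = 44.8 N·m clockwise.
Crate: 11.2 × 10 = 112 N down at 3.019 m → arm 0.799 m, τ = 112 × 0.799 = 89.49 N·m counterclockwise.
Block: 37.7 × 10 = 377 N down at 1.49 m → arm 0.73 m, τ = 377 × 0.73 = 275.2 N·m clockwise.
Net moment of existing loads = 290.5 N·m clockwise.
The speaker weighs 24.3 × 10 = 243 N and must supply an equal counterclockwise moment, so its lever arm about the pivot is 290.5 / 243 = 1.2 m.
That puts it at 2.22 + 1.2 = 3.42 m from the right end.

x ≈ 3.42 m from the right end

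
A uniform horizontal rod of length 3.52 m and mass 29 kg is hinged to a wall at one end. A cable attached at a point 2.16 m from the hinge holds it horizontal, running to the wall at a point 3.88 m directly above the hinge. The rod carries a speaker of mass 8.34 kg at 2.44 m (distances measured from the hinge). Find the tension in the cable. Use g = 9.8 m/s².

Choose the hinge as the axis so the unknown hinge reaction has zero arm there.
Beam weight: 29 × 9.8 = 284.2 N down at 1.76 m → arm 1.76 m, τ = 284.2 × 1.76 = 500.2 N·m clockwise.
Speaker: 8.34 × 9.8 = 81.73 N down at 2.44 m → arm 2.44 m, τ = 81.73 × 2.44 = 199.4 N·m clockwise.
Total clockwise load moment = 699.6 N·m.
The cable tension T acts at 2.16 m; only its component perpendicular to the rod, T sinθ, produces torque. sinθ = h/√(h²+d²) = 3.88/√(3.88²+2.16²) = 0.8737.
Balancing moments: T × 2.16 × 0.8737 = 699.6, giving T = 699.6 / 1.887 = 371 N.

T ≈ 371 N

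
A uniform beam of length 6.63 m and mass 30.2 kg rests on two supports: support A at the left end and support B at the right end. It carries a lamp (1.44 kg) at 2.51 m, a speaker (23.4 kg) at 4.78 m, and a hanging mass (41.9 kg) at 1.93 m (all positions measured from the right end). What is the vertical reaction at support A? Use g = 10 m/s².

R_A ≈ 447 N

Choose support B as the axis so its reaction then has zero moment arm.
Beam weight: 30.2 × 10 = 302 N down at 3.315 m → arm 3.315 m, τ = 302 × 3.315 = 1001 N·m counterclockwise.
Lamp: 1.44 × 10 = 14.4 N down at 2.51 m → arm 2.51 m, τ = 14.4 × 2.51 = 36.14 N·m counterclockwise.
Speaker: 23.4 × 10 = 234 N down at 4.78 m → arm 4.78 m, τ = 234 × 4.78 = 1119 N·m counterclockwise.
Hanging mass: 41.9 × 10 = 419 N down at 1.93 m → arm 1.93 m, τ = 419 × 1.93 = 808.7 N·m counterclockwise.
Net load moment about support B = 2965 N·m counterclockwise.
Reaction R at support A is upward at 6.63 m, arm 6.63 m → moment R × 6.63 clockwise.
Στ = 0 ⇒ R × 6.63 = 2965 ⇒ R = 447 N.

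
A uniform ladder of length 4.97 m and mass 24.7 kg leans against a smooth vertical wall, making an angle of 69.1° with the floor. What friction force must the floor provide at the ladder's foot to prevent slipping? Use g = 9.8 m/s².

Choose the foot of the ladder as the axis so the floor normal and friction both act there and drop out.
Ladder weight 24.7×9.8 = 242.1 N acts at 2.485 m along the ladder; its horizontal arm is 2.485·cos69.1° = 0.8865 m → τ = 214.6 N·m clockwise.
Wall normal N acts horizontally at the top; its moment arm is the height L sinθ = 4.97·sin69.1° = 4.643 m, counterclockwise.
Balancing moments: N × 4.643 = 214.6, giving N = 46.2 N.
ΣFx = 0: friction at the foot balances the wall's push, so f = N_wall = 46.2 N.

f ≈ 46.2 N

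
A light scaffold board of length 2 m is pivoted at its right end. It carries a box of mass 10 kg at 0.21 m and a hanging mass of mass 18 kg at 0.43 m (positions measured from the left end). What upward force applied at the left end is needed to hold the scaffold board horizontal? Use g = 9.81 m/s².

Taking torques about the right end:
Box: 10 × 9.81 = 98.1 N down at 0.21 m → arm 1.79 m, τ = 98.1 × 1.79 = 175.6 N·m counterclockwise.
Hanging mass: 18 × 9.81 = 176.6 N down at 0.43 m → arm 1.57 m, τ = 176.6 × 1.57 = 277.3 N·m counterclockwise.
Net moment of the loads = 452.9 N·m counterclockwise.
The upward force F acts at the left end, arm 2 m, giving F × 2 clockwise.
For rotational equilibrium, F × 2 = 452.9, so F = 452.9 / 2 = 226 N.

F ≈ 226 N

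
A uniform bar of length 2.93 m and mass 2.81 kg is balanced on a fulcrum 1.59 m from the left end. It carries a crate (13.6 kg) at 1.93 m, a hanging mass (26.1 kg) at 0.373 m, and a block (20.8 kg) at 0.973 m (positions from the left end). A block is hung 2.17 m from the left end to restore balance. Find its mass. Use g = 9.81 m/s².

m ≈ 69.5 kg

Taking torques about the fulcrum (at 1.59 m from the left end):
Beam weight: 2.81 × 9.81 = 27.57 N down at 1.465 m → arm 0.125 m, τ = 27.57 × 0.125 = 3.446 N·m counterclockwise.
Crate: 13.6 × 9.81 = 133.4 N down at 1.93 m → arm 0.34 m, τ = 133.4 × 0.34 = 45.36 N·m clockwise.
Hanging mass: 26.1 × 9.81 = 256 N down at 0.373 m → arm 1.217 m, τ = 256 × 1.217 = 311.6 N·m counterclockwise.
Block: 20.8 × 9.81 = 204 N down at 0.973 m → arm 0.617 m, τ = 204 × 0.617 = 125.9 N·m counterclockwise.
Net moment of known loads = 395.6 N·m counterclockwise.
An unknown mass m at 2.17 m has arm 0.58 m; its moment is m·g·0.58 clockwise.
Setting net torque to zero: m × 9.81 × 0.58 = 395.6 → m = 395.6 / (9.81 × 0.58) = 69.5 kg.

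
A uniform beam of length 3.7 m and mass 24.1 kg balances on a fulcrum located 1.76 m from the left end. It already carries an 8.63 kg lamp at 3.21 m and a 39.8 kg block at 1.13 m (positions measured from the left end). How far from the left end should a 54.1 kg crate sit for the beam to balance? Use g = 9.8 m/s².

x ≈ 1.95 m from the left end

Choose the fulcrum (at 1.76 m from the left end) as the axis so the support reaction has zero arm there.
Beam weight: 24.1 × 9.8 = 236.2 N down at 1.85 m → arm 0.09 m, τ = 236.2 × 0.09 = 21.26 N·m clockwise.
Lamp: 8.63 × 9.8 = 84.57 N down at 3.21 m → arm 1.45 m, τ = 84.57 × 1.45 = 122.6 N·m clockwise.
Block: 39.8 × 9.8 = 390 N down at 1.13 m → arm 0.63 m, τ = 390 × 0.63 = 245.7 N·m counterclockwise.
Net moment of existing loads = 101.8 N·m counterclockwise.
The crate weighs 54.1 × 9.8 = 530.2 N and must supply an equal clockwise moment, so its lever arm about the fulcrum is 101.8 / 530.2 = 0.192 m.
That puts it at 1.76 + 0.192 = 1.95 m from the left end.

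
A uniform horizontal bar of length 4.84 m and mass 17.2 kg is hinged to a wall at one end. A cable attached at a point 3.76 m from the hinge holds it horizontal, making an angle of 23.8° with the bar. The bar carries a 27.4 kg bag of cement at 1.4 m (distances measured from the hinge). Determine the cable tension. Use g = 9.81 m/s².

T ≈ 517 N

About the hinge:
Beam weight: 17.2 × 9.81 = 168.7 N down at 2.42 m → arm 2.42 m, τ = 168.7 × 2.42 = 408.3 N·m clockwise.
Bag of cement: 27.4 × 9.81 = 268.8 N down at 1.4 m → arm 1.4 m, τ = 268.8 × 1.4 = 376.3 N·m clockwise.
Total clockwise load moment = 784.6 N·m.
The cable tension T acts at 3.76 m; only its component perpendicular to the bar, T sinθ, produces torque. sin 23.8° = 0.4035.
For rotational equilibrium, T × 3.76 × 0.4035 = 784.6, so T = 784.6 / 1.517 = 517 N.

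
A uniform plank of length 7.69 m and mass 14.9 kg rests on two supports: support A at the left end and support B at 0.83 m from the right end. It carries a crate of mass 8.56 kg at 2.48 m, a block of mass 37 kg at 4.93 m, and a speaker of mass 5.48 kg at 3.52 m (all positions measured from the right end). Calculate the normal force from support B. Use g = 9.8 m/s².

Taking torques about support A:
Beam weight: 14.9 × 9.8 = 146 N down at 3.845 m → arm 3.845 m, τ = 146 × 3.845 = 561.4 N·m clockwise.
Crate: 8.56 × 9.8 = 83.89 N down at 2.48 m → arm 5.21 m, τ = 83.89 × 5.21 = 437.1 N·m clockwise.
Block: 37 × 9.8 = 362.6 N down at 4.93 m → arm 2.76 m, τ = 362.6 × 2.76 = 1001 N·m clockwise.
Speaker: 5.48 × 9.8 = 53.7 N down at 3.52 m → arm 4.17 m, τ = 53.7 × 4.17 = 223.9 N·m clockwise.
Net load moment about support A = 2223 N·m clockwise.
Reaction R at support B is upward at 0.83 m, arm 6.86 m → moment R × 6.86 counterclockwise.
Balancing moments: R × 6.86 = 2223, giving R = 324 N.

R_B ≈ 324 N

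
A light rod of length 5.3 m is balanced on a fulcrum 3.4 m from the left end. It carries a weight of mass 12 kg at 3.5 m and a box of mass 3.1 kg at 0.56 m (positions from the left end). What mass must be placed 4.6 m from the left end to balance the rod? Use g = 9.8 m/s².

Take moments about the fulcrum (at 3.4 m from the left end).
Weight: 12 × 9.8 = 117.6 N down at 3.5 m → arm 0.1 m, τ = 117.6 × 0.1 = 11.76 N·m clockwise.
Box: 3.1 × 9.8 = 30.38 N down at 0.56 m → arm 2.84 m, τ = 30.38 × 2.84 = 86.28 N·m counterclockwise.
Net moment of known loads = 74.52 N·m counterclockwise.
An unknown mass m at 4.6 m has arm 1.2 m; its moment is m·g·1.2 clockwise.
Στ = 0 ⇒ m × 9.8 × 1.2 = 74.52 ⇒ m = 74.52 / (9.8 × 1.2) = 6.34 kg.

m ≈ 6.34 kg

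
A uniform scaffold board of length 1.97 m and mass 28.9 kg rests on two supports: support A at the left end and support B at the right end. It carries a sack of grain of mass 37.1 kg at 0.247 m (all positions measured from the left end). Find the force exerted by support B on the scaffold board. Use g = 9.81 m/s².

Sum moments about support A (its reaction then has zero moment arm).
Beam weight: 28.9 × 9.81 = 283.5 N down at 0.985 m → arm 0.985 m, τ = 283.5 × 0.985 = 279.2 N·m clockwise.
Sack of grain: 37.1 × 9.81 = 364 N down at 0.247 m → arm 0.247 m, τ = 364 × 0.247 = 89.91 N·m clockwise.
Net load moment about support A = 369.1 N·m clockwise.
Reaction R at support B is upward at 1.97 m, arm 1.97 m → moment R × 1.97 counterclockwise.
Στ = 0 ⇒ R × 1.97 = 369.1 ⇒ R = 187 N.

R_B ≈ 187 N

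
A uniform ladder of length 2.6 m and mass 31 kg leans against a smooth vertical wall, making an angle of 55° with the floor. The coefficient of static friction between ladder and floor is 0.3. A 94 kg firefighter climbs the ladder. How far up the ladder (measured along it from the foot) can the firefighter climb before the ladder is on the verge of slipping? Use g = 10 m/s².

d ≈ 1.05 m

Sum moments about the foot of the ladder (the floor normal and friction both act there and drop out).
Ladder weight 31×10 = 310 N acts at 1.3 m along the ladder; its horizontal arm is 1.3·cos55° = 0.7456 m → τ = 231.1 N·m clockwise.
Firefighter weight 94×10 = 940 N at distance d → arm d·cos55° → τ = 940·d·0.5736 clockwise.
Wall normal N at the top has arm L sinθ = 2.13 m counterclockwise, so Στ = 0 gives N·2.13 = 231.1 + 539.2·d.
ΣFy = 0 ⇒ N_floor = 1250 N, so the maximum friction is μ_s·N_floor = 0.3×1250 = 375 N. ΣFx = 0 ⇒ N_wall = f, so at the slipping point N = 375 N.
Substituting: 375×2.13 = 231.1 + 539.2·d ⇒ d = (798.8 − 231.1) / 539.2 = 1.05 m.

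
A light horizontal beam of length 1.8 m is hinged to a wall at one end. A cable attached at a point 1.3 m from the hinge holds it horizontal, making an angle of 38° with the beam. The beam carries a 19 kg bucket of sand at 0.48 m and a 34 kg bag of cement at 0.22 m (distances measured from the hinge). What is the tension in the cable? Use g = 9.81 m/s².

Choose the hinge as the axis so the unknown hinge reaction has zero arm there.
Bucket of sand: 19 × 9.81 = 186.4 N down at 0.48 m → arm 0.48 m, τ = 186.4 × 0.48 = 89.47 N·m clockwise.
Bag of cement: 34 × 9.81 = 333.5 N down at 0.22 m → arm 0.22 m, τ = 333.5 × 0.22 = 73.37 N·m clockwise.
Total clockwise load moment = 162.8 N·m.
The cable tension T acts at 1.3 m; only its component perpendicular to the beam, T sinθ, produces torque. sin 38° = 0.6157.
For rotational equilibrium, T × 1.3 × 0.6157 = 162.8, so T = 162.8 / 0.8004 = 203 N.

T ≈ 203 N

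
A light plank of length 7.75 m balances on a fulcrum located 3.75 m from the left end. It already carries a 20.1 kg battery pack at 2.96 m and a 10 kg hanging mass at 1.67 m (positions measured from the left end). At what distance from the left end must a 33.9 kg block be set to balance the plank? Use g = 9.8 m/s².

x ≈ 4.83 m from the left end

Take moments about the fulcrum (at 3.75 m from the left end).
Battery pack: 20.1 × 9.8 = 197 N down at 2.96 m → arm 0.79 m, τ = 197 × 0.79 = 155.6 N·m counterclockwise.
Hanging mass: 10 × 9.8 = 98 N down at 1.67 m → arm 2.08 m, τ = 98 × 2.08 = 203.8 N·m counterclockwise.
Net moment of existing loads = 359.4 N·m counterclockwise.
The block weighs 33.9 × 9.8 = 332.2 N and must supply an equal clockwise moment, so its lever arm about the fulcrum is 359.4 / 332.2 = 1.08 m.
That puts it at 3.75 + 1.08 = 4.83 m from the left end.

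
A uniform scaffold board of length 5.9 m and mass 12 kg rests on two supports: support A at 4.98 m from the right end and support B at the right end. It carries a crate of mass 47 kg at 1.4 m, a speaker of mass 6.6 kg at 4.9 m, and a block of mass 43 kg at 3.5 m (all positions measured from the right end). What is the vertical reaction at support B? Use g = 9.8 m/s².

Take moments about support A.
Beam weight: 12 × 9.8 = 117.6 N down at 2.95 m → arm 2.03 m, τ = 117.6 × 2.03 = 238.7 N·m clockwise.
Crate: 47 × 9.8 = 460.6 N down at 1.4 m → arm 3.58 m, τ = 460.6 × 3.58 = 1649 N·m clockwise.
Speaker: 6.6 × 9.8 = 64.68 N down at 4.9 m → arm 0.08 m, τ = 64.68 × 0.08 = 5.174 N·m clockwise.
Block: 43 × 9.8 = 421.4 N down at 3.5 m → arm 1.48 m, τ = 421.4 × 1.48 = 623.7 N·m clockwise.
Net load moment about support A = 2517 N·m clockwise.
Reaction R at support B is upward at 0 m, arm 4.98 m → moment R × 4.98 counterclockwise.
Setting net torque to zero: R × 4.98 = 2517 → R = 505 N.

R_B ≈ 505 N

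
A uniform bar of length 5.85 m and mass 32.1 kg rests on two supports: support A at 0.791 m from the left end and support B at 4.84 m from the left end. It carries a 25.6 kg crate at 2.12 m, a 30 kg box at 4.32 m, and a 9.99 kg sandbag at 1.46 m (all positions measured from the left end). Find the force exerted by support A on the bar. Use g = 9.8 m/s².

Take moments about support B.
Beam weight: 32.1 × 9.8 = 314.6 N down at 2.925 m → arm 1.915 m, τ = 314.6 × 1.915 = 602.5 N·m counterclockwise.
Crate: 25.6 × 9.8 = 250.9 N down at 2.12 m → arm 2.72 m, τ = 250.9 × 2.72 = 682.4 N·m counterclockwise.
Box: 30 × 9.8 = 294 N down at 4.32 m → arm 0.52 m, τ = 294 × 0.52 = 152.9 N·m counterclockwise.
Sandbag: 9.99 × 9.8 = 97.9 N down at 1.46 m → arm 3.38 m, τ = 97.9 × 3.38 = 330.9 N·m counterclockwise.
Net load moment about support B = 1769 N·m counterclockwise.
Reaction R at support A is upward at 0.791 m, arm 4.049 m → moment R × 4.049 clockwise.
Balancing moments: R × 4.049 = 1769, giving R = 437 N.

R_A ≈ 437 N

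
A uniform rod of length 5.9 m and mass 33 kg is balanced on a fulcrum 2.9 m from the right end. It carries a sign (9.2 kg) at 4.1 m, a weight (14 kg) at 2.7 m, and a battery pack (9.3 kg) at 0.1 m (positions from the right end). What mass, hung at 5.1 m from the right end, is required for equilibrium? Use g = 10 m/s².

m ≈ 7.34 kg

Sum moments about the fulcrum (at 2.9 m from the right end) (the support reaction has zero arm there).
Beam weight: 33 × 10 = 330 N down at 2.95 m → arm 0.05 m, τ = 330 × 0.05 = 16.5 N·m counterclockwise.
Sign: 9.2 × 10 = 92 N down at 4.1 m → arm 1.2 m, τ = 92 × 1.2 = 110.4 N·m counterclockwise.
Weight: 14 × 10 = 140 N down at 2.7 m → arm 0.2 m, τ = 140 × 0.2 = 28 N·m clockwise.
Battery pack: 9.3 × 10 = 93 N down at 0.1 m → arm 2.8 m, τ = 93 × 2.8 = 260.4 N·m clockwise.
Net moment of known loads = 161.5 N·m clockwise.
An unknown mass m at 5.1 m has arm 2.2 m; its moment is m·g·2.2 counterclockwise.
Balancing moments: m × 10 × 2.2 = 161.5, giving m = 161.5 / (10 × 2.2) = 7.34 kg.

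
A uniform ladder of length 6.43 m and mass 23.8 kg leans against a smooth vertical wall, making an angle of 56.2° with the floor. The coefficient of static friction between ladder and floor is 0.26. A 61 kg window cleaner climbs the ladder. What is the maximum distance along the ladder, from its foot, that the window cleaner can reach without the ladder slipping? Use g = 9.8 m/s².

d ≈ 2.22 m

About the foot of the ladder:
Ladder weight 23.8×9.8 = 233.2 N acts at 3.215 m along the ladder; its horizontal arm is 3.215·cos56.2° = 1.788 m → τ = 417 N·m clockwise.
Window cleaner weight 61×9.8 = 597.8 N at distance d → arm d·cos56.2° → τ = 597.8·d·0.5563 clockwise.
Wall normal N at the top has arm L sinθ = 5.343 m counterclockwise, so Στ = 0 gives N·5.343 = 417 + 332.6·d.
ΣFy = 0 ⇒ N_floor = 831 N, so the maximum friction is μ_s·N_floor = 0.26×831 = 216.1 N. ΣFx = 0 ⇒ N_wall = f, so at the slipping point N = 216.1 N.
Substituting: 216.1×5.343 = 417 + 332.6·d ⇒ d = (1155 − 417) / 332.6 = 2.22 m.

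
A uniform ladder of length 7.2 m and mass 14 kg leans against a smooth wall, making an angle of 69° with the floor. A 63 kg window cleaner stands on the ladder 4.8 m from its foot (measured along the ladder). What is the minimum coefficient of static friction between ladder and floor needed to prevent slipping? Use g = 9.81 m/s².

Choose the foot of the ladder as the axis so the floor normal and friction both act there and drop out.
Ladder weight 14×9.81 = 137.3 N acts at 3.6 m along the ladder; its horizontal arm is 3.6·cos69° = 1.29 m → τ = 177.1 N·m clockwise.
Window cleaner: 63×9.81 = 618 N at 4.8 m → arm 1.72 m → τ = 1063 N·m clockwise.
Wall normal N acts horizontally at the top; its moment arm is the height L sinθ = 7.2·sin69° = 6.722 m, counterclockwise.
Setting net torque to zero: N × 6.722 = 1240 → N = 184.5 N.
ΣFx = 0 ⇒ f = N_wall = 184.5 N. ΣFy = 0 ⇒ N_floor = 755.3 N.
μ_min = f / N_floor = 184.5 / 755.3 = 0.244.

μ_min ≈ 0.244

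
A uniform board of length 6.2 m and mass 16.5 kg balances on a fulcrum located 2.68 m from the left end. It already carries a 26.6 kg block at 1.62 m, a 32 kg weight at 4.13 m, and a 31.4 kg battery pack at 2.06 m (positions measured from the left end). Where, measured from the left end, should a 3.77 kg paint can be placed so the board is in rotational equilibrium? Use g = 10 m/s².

Taking torques about the fulcrum (at 2.68 m from the left end):
Beam weight: 16.5 × 10 = 165 N down at 3.1 m → arm 0.42 m, τ = 165 × 0.42 = 69.3 N·m clockwise.
Block: 26.6 × 10 = 266 N down at 1.62 m → arm 1.06 m, τ = 266 × 1.06 = 282 N·m counterclockwise.
Weight: 32 × 10 = 320 N down at 4.13 m → arm 1.45 m, τ = 320 × 1.45 = 464 N·m clockwise.
Battery pack: 31.4 × 10 = 314 N down at 2.06 m → arm 0.62 m, τ = 314 × 0.62 = 194.7 N·m counterclockwise.
Net moment of existing loads = 56.6 N·m clockwise.
The paint can weighs 3.77 × 10 = 37.7 N and must supply an equal counterclockwise moment, so its lever arm about the fulcrum is 56.6 / 37.7 = 1.5 m.
That puts it at 2.68 − 1.5 = 1.18 m from the left end.

x ≈ 1.18 m from the left end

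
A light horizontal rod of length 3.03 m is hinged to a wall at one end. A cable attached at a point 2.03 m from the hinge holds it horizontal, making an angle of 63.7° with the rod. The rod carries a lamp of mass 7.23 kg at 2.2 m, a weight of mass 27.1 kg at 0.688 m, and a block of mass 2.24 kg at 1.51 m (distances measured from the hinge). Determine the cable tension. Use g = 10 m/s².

Take moments about the hinge.
Lamp: 7.23 × 10 = 72.3 N down at 2.2 m → arm 2.2 m, τ = 72.3 × 2.2 = 159.1 N·m clockwise.
Weight: 27.1 × 10 = 271 N down at 0.688 m → arm 0.688 m, τ = 271 × 0.688 = 186.4 N·m clockwise.
Block: 2.24 × 10 = 22.4 N down at 1.51 m → arm 1.51 m, τ = 22.4 × 1.51 = 33.82 N·m clockwise.
Total clockwise load moment = 379.3 N·m.
The cable tension T acts at 2.03 m; only its component perpendicular to the rod, T sinθ, produces torque. sin 63.7° = 0.8965.
Balancing moments: T × 2.03 × 0.8965 = 379.3, giving T = 379.3 / 1.82 = 208 N.

T ≈ 208 N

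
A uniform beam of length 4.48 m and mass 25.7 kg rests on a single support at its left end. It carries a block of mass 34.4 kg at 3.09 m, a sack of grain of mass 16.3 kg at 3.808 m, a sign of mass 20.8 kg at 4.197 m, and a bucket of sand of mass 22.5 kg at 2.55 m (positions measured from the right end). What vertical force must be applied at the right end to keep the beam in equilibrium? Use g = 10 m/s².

F ≈ 370 N

Take moments about the left end.
Beam weight: 25.7 × 10 = 257 N down at 2.24 m → arm 2.24 m, τ = 257 × 2.24 = 575.7 N·m clockwise.
Block: 34.4 × 10 = 344 N down at 3.09 m → arm 1.39 m, τ = 344 × 1.39 = 478.2 N·m clockwise.
Sack of grain: 16.3 × 10 = 163 N down at 3.808 m → arm 0.672 m, τ = 163 × 0.672 = 109.5 N·m clockwise.
Sign: 20.8 × 10 = 208 N down at 4.197 m → arm 0.283 m, τ = 208 × 0.283 = 58.86 N·m clockwise.
Bucket of sand: 22.5 × 10 = 225 N down at 2.55 m → arm 1.93 m, τ = 225 × 1.93 = 434.2 N·m clockwise.
Net moment of the loads = 1656 N·m clockwise.
The upward force F acts at the right end, arm 4.48 m, giving F × 4.48 counterclockwise.
For rotational equilibrium, F × 4.48 = 1656, so F = 1656 / 4.48 = 370 N.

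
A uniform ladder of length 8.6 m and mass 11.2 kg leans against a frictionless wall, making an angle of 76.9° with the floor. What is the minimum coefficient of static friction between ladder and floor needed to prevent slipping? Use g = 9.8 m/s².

μ_min ≈ 0.116

Sum moments about the foot of the ladder (the floor normal and friction both act there and drop out).
Ladder weight 11.2×9.8 = 109.8 N acts at 4.3 m along the ladder; its horizontal arm is 4.3·cos76.9° = 0.9746 m → τ = 107 N·m clockwise.
Wall normal N acts horizontally at the top; its moment arm is the height L sinθ = 8.6·sin76.9° = 8.376 m, counterclockwise.
For rotational equilibrium, N × 8.376 = 107, so N = 12.77 N.
ΣFx = 0 ⇒ f = N_wall = 12.77 N. ΣFy = 0 ⇒ N_floor = 109.8 N.
μ_min = f / N_floor = 12.77 / 109.8 = 0.116.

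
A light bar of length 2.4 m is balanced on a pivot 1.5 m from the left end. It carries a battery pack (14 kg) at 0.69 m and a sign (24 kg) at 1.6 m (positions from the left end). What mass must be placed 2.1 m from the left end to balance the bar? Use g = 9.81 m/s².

m ≈ 14.9 kg

Sum moments about the pivot (at 1.5 m from the left end) (the support reaction has zero arm there).
Battery pack: 14 × 9.81 = 137.3 N down at 0.69 m → arm 0.81 m, τ = 137.3 × 0.81 = 111.2 N·m counterclockwise.
Sign: 24 × 9.81 = 235.4 N down at 1.6 m → arm 0.1 m, τ = 235.4 × 0.1 = 23.54 N·m clockwise.
Net moment of known loads = 87.66 N·m counterclockwise.
An unknown mass m at 2.1 m has arm 0.6 m; its moment is m·g·0.6 clockwise.
For rotational equilibrium, m × 9.81 × 0.6 = 87.66, so m = 87.66 / (9.81 × 0.6) = 14.9 kg.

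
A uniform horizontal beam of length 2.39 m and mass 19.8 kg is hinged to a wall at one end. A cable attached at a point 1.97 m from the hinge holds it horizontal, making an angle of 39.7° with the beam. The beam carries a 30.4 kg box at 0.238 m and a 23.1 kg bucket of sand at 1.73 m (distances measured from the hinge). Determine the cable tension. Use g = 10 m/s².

Sum moments about the hinge (the unknown hinge reaction has zero arm there).
Beam weight: 19.8 × 10 = 198 N down at 1.195 m → arm 1.195 m, τ = 198 × 1.195 = 236.6 N·m clockwise.
Box: 30.4 × 10 = 304 N down at 0.238 m → arm 0.238 m, τ = 304 × 0.238 = 72.35 N·m clockwise.
Bucket of sand: 23.1 × 10 = 231 N down at 1.73 m → arm 1.73 m, τ = 231 × 1.73 = 399.6 N·m clockwise.
Total clockwise load moment = 708.5 N·m.
The cable tension T acts at 1.97 m; only its component perpendicular to the beam, T sinθ, produces torque. sin 39.7° = 0.6388.
Balancing moments: T × 1.97 × 0.6388 = 708.5, giving T = 708.5 / 1.258 = 563 N.

T ≈ 563 N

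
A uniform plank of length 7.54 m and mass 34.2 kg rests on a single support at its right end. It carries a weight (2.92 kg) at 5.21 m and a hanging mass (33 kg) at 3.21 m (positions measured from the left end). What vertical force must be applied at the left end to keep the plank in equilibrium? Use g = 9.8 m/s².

F ≈ 362 N

Taking torques about the right end:
Beam weight: 34.2 × 9.8 = 335.2 N down at 3.77 m → arm 3.77 m, τ = 335.2 × 3.77 = 1264 N·m counterclockwise.
Weight: 2.92 × 9.8 = 28.62 N down at 5.21 m → arm 2.33 m, τ = 28.62 × 2.33 = 66.68 N·m counterclockwise.
Hanging mass: 33 × 9.8 = 323.4 N down at 3.21 m → arm 4.33 m, τ = 323.4 × 4.33 = 1400 N·m counterclockwise.
Net moment of the loads = 2731 N·m counterclockwise.
The upward force F acts at the left end, arm 7.54 m, giving F × 7.54 clockwise.
For rotational equilibrium, F × 7.54 = 2731, so F = 2731 / 7.54 = 362 N.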